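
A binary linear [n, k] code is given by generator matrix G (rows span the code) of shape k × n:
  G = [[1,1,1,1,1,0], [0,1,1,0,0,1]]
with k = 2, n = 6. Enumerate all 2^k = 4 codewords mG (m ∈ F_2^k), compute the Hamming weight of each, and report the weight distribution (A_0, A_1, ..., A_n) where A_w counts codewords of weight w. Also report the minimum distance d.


Weight distribution: A_0 = 1, A_3 = 1, A_4 = 1, A_5 = 1. Minimum distance d = 3.

Enumerate all 2^2 = 4 messages m ∈ F_2^2.
For each, compute codeword c = mG in F_2^6, then tally its weight.
  m = 00 → c = 000000, weight = 0.
  m = 10 → c = 111110, weight = 5.
  m = 01 → c = 011001, weight = 3.
  m = 11 → c = 100111, weight = 4.
Tally weights:
  weight 0: 1 codewords.
  weight 3: 1 codewords.
  weight 4: 1 codewords.
  weight 5: 1 codewords.
Minimum distance d = smallest w > 0 with A_w > 0 = 3.
Sanity: Σ A_w = 4 = 2^2 = 4 ✓.


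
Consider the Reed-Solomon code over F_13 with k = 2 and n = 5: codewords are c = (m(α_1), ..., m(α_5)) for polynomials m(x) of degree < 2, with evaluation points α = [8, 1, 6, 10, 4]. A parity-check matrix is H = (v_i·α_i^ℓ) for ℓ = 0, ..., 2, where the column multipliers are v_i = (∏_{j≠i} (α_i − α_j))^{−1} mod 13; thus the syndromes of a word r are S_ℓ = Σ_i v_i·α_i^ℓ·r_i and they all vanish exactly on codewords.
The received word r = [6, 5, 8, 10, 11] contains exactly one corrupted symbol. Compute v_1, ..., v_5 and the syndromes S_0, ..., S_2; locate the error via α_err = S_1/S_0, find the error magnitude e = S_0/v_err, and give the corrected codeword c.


S = (3, 5, 4), error at position 3, error magnitude e = 6, c = [6, 5, 2, 10, 11].

Step 1: column multipliers v_i = (∏_{j≠i}(α_i − α_j))^{−1} mod 13.
  i = 1 (α = 8): (8−1)(8−6)(8−10)(8−4) = 7·2·(−2)·4 = −112 ≡ 5, so v_1 = 5^{−1} = 8 (mod 13).
  i = 2 (α = 1): (1−8)(1−6)(1−10)(1−4) = (−7)·(−5)·(−9)·(−3) = 945 ≡ 9, so v_2 = 9^{−1} = 3 (mod 13).
  i = 3 (α = 6): (6−8)(6−1)(6−10)(6−4) = (−2)·5·(−4)·2 = 80 ≡ 2, so v_3 = 2^{−1} = 7 (mod 13).
  i = 4 (α = 10): (10−8)(10−1)(10−6)(10−4) = 2·9·4·6 = 432 ≡ 3, so v_4 = 3^{−1} = 9 (mod 13).
  i = 5 (α = 4): (4−8)(4−1)(4−6)(4−10) = (−4)·3·(−2)·(−6) = −144 ≡ 12, so v_5 = 12^{−1} = 12 (mod 13).
  v = [8, 3, 7, 9, 12].
Step 2: syndromes of r = [6, 5, 8, 10, 11] (all sums mod 13).
  S_0 = Σ v_i r_i = 8·6 + 3·5 + 7·8 + 9·10 + 12·11 = 341 ≡ 3.
  S_1 = Σ v_i α_i r_i = 8·8·6 + 3·1·5 + 7·6·8 + 9·10·10 + 12·4·11 = 2163 ≡ 5.
  α_i^2 mod 13 = [12, 1, 10, 9, 3].
  S_2 = Σ v_i α_i^2 r_i = 8·12·6 + 3·1·5 + 7·10·8 + 9·9·10 + 12·3·11 = 2357 ≡ 4.
  S = (3, 5, 4) ≠ 0, so r is not a codeword (an error is present).
Step 3: locate the error. For a single error e at position i, S_ℓ = v_i·e·α_i^ℓ, so α_err = S_1/S_0.
  S_0^{−1} = 3^{−1} = 9 (mod 13), so α_err = 5·9 = 45 ≡ 6 = α_3. Error position i = 3.
  Consistency check: S_2/S_1 = 4·8 = 32 ≡ 6 = α_err ✓ (single-error assumption holds).
Step 4: error magnitude e = S_0/v_3 = S_0·∏_{j≠3}(α_3 − α_j) = 3·2 = 6 ≡ 6 (mod 13).
Step 5: correct position 3: c_3 = r_3 − e = 8 − 6 ≡ 2 (mod 13). Hence c = [6, 5, 2, 10, 11].
  Check: interpolating c through the α_i gives m(x) = 3 + 2·x (degree < 2) with m(α_i) = c_i for every i, so c is indeed a codeword.


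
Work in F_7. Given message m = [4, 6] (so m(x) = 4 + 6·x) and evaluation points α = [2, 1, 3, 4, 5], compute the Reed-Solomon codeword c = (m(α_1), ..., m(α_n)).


c = [2, 3, 1, 0, 6]

Message polynomial: m(x) = 4 + 6·x (mod 7).
For each evaluation point α_i, compute m(α_i) mod 7:
  α_1 = 2: Horner steps 6 → 2, so m(2) = 2.
  α_2 = 1: Horner steps 6 → 3, so m(1) = 3.
  α_3 = 3: Horner steps 6 → 1, so m(3) = 1.
  α_4 = 4: Horner steps 6 → 0, so m(4) = 0.
  α_5 = 5: Horner steps 6 → 6, so m(5) = 6.
Codeword c = [2, 3, 1, 0, 6] ∈ F_7^5.


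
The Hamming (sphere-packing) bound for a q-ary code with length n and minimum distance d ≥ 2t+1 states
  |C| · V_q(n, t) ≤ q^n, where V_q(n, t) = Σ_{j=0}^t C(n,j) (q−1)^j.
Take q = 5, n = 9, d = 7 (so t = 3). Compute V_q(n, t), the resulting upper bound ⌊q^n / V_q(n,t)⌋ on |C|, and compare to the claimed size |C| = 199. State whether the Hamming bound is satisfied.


V_q(n, t) = 5989, q^n = 1953125, Hamming bound = 326, |C| = 199 ≤ bound (satisfied).

Step 1: Compute V_q(n, t) = Σ_{j=0}^3 C(n, j) (q−1)^j.
  j = 0: C(9,0)·(4)^0 = 1·1 = 1.
  j = 1: C(9,1)·(4)^1 = 9·4 = 36.
  j = 2: C(9,2)·(4)^2 = 36·16 = 576.
  j = 3: C(9,3)·(4)^3 = 84·64 = 5376.
  V_q(n, t) = 1 + 36 + 576 + 5376 = 5989.
Step 2: q^n = 5^9 = 1953125.
Step 3: Hamming bound ⌊q^n / V_q(n,t)⌋ = ⌊1953125/5989⌋ = 326.
Step 4: Compare |C| = 199 to 326: satisfied.
The claimed |C| lies below the Hamming bound.


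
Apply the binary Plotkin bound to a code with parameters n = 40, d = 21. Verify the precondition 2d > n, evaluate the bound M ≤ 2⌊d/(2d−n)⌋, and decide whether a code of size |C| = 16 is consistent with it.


Plotkin bound M ≤ 20; given |C| = 16 ≤ bound (satisfied).

Check applicability: 2d = 42, n = 40.
2d − n = 2 > 0, so Plotkin applies.
Compute d/(2d−n) = 21/2 ≈ 10.5000.
⌊d/(2d−n)⌋ = 10.
Plotkin bound: M ≤ 2·10 = 20.
Given |C| = 16, check: satisfied.
This |C| is below the Plotkin bound.


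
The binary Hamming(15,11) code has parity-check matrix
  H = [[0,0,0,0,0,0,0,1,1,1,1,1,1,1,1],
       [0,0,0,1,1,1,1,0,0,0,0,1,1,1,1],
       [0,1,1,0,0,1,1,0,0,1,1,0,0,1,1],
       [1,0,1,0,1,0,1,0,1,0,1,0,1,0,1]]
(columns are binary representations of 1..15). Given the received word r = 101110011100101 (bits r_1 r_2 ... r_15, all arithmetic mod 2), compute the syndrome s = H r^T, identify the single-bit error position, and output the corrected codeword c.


s = (1, 0, 1, 0)^T, error position = 10, corrected codeword c = 101110011000101

Compute s = H r^T mod 2 one row at a time:
  s_1 = 1 + 1 + 1 + 0 + 0 + 1 + 0 + 1 = 5 ≡ 1 (mod 2).
  s_2 = 1 + 1 + 0 + 0 + 0 + 1 + 0 + 1 = 4 ≡ 0 (mod 2).
  s_3 = 0 + 1 + 0 + 0 + 1 + 0 + 0 + 1 = 3 ≡ 1 (mod 2).
  s_4 = 1 + 1 + 1 + 0 + 1 + 0 + 1 + 1 = 6 ≡ 0 (mod 2).
s = (1, 0, 1, 0)^T — this equals column 10 of H (binary 1010), so error is at position 10.
Correct: flip bit 10 of r = 101110011100101 to get c = 101110011000101.


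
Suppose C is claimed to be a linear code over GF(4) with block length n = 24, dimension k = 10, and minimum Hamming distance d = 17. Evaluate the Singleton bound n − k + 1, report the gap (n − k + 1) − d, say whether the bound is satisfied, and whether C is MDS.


Singleton RHS = n − k + 1 = 15, slack = -2, bound violated (no such code; not MDS).

Singleton bound: d ≤ n − k + 1.
Here n = 24, k = 10, so n − k + 1 = 15.
Given d = 17, check d ≤ 15: NO.
Slack = (n − k + 1) − d = -2.
The slack is negative: d = 17 exceeds n − k + 1 = 15 by 2, so the Singleton bound is violated and no linear [24, 10, 17]_4 code can exist. In particular it is not MDS (MDS requires d = n − k + 1 exactly).
Description: the claimed parameters are [24, 10, 17]_4; such a code would be impossible (violates the Singleton bound).


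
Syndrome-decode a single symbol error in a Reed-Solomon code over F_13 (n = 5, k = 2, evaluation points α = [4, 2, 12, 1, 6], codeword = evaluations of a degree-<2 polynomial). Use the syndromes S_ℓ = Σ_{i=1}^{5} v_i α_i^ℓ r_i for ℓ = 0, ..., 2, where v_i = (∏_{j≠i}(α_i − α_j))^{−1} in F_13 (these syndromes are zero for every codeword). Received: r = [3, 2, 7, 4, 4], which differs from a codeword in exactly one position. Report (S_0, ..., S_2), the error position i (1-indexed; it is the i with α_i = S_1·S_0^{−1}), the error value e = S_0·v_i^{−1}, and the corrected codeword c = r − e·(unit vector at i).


S = (1, 1, 1), error at position 4, error magnitude e = 9, c = [3, 2, 7, 8, 4].

Step 1: column multipliers v_i = (∏_{j≠i}(α_i − α_j))^{−1} mod 13.
  i = 1 (α = 4): (4−2)(4−12)(4−1)(4−6) = 2·(−8)·3·(−2) = 96 ≡ 5, so v_1 = 5^{−1} = 8 (mod 13).
  i = 2 (α = 2): (2−4)(2−12)(2−1)(2−6) = (−2)·(−10)·1·(−4) = −80 ≡ 11, so v_2 = 11^{−1} = 6 (mod 13).
  i = 3 (α = 12): (12−4)(12−2)(12−1)(12−6) = 8·10·11·6 = 5280 ≡ 2, so v_3 = 2^{−1} = 7 (mod 13).
  i = 4 (α = 1): (1−4)(1−2)(1−12)(1−6) = (−3)·(−1)·(−11)·(−5) = 165 ≡ 9, so v_4 = 9^{−1} = 3 (mod 13).
  i = 5 (α = 6): (6−4)(6−2)(6−12)(6−1) = 2·4·(−6)·5 = −240 ≡ 7, so v_5 = 7^{−1} = 2 (mod 13).
  v = [8, 6, 7, 3, 2].
Step 2: syndromes of r = [3, 2, 7, 4, 4] (all sums mod 13).
  S_0 = Σ v_i r_i = 8·3 + 6·2 + 7·7 + 3·4 + 2·4 = 105 ≡ 1.
  S_1 = Σ v_i α_i r_i = 8·4·3 + 6·2·2 + 7·12·7 + 3·1·4 + 2·6·4 = 768 ≡ 1.
  α_i^2 mod 13 = [3, 4, 1, 1, 10].
  S_2 = Σ v_i α_i^2 r_i = 8·3·3 + 6·4·2 + 7·1·7 + 3·1·4 + 2·10·4 = 261 ≡ 1.
  S = (1, 1, 1) ≠ 0, so r is not a codeword (an error is present).
Step 3: locate the error. For a single error e at position i, S_ℓ = v_i·e·α_i^ℓ, so α_err = S_1/S_0.
  S_0^{−1} = 1^{−1} = 1 (mod 13), so α_err = 1·1 = 1 ≡ 1 = α_4. Error position i = 4.
  Consistency check: S_2/S_1 = 1·1 = 1 ≡ 1 = α_err ✓ (single-error assumption holds).
Step 4: error magnitude e = S_0/v_4 = S_0·∏_{j≠4}(α_4 − α_j) = 1·9 = 9 ≡ 9 (mod 13).
Step 5: correct position 4: c_4 = r_4 − e = 4 − 9 ≡ 8 (mod 13). Hence c = [3, 2, 7, 8, 4].
  Check: interpolating c through the α_i gives m(x) = 1 + 7·x (degree < 2) with m(α_i) = c_i for every i, so c is indeed a codeword.


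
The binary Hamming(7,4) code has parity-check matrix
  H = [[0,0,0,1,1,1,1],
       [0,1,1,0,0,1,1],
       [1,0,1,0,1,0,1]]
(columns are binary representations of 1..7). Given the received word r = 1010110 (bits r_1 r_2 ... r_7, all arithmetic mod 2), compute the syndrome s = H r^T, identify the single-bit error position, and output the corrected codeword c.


s = (0, 0, 1)^T, error position = 1, corrected codeword c = 0010110

Compute s = H r^T mod 2 one row at a time:
  s_1 = 0 + 1 + 1 + 0 = 2 ≡ 0 (mod 2).
  s_2 = 0 + 1 + 1 + 0 = 2 ≡ 0 (mod 2).
  s_3 = 1 + 1 + 1 + 0 = 3 ≡ 1 (mod 2).
s = (0, 0, 1)^T — this equals column 1 of H (binary 001), so error is at position 1.
Correct: flip bit 1 of r = 1010110 to get c = 0010110.


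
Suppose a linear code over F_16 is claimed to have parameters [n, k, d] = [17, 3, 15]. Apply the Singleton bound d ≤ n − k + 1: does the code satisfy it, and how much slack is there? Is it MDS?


Singleton RHS = n − k + 1 = 15, slack = 0, bound satisfied, MDS.

Singleton bound: d ≤ n − k + 1.
Here n = 17, k = 3, so n − k + 1 = 15.
Given d = 15, check d ≤ 15: YES.
Slack = (n − k + 1) − d = 0.
The code is MDS (slack = 0).
Description: the claimed parameters are [17, 3, 15]_16; such a code would be MDS (meets Singleton bound).


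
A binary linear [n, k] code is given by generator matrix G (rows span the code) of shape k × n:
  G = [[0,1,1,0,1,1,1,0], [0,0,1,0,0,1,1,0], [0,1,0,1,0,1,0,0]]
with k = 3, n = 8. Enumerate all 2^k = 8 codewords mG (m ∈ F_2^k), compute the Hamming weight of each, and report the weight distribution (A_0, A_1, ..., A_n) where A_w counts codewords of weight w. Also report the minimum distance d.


Weight distribution: A_0 = 1, A_2 = 1, A_3 = 3, A_4 = 2, A_5 = 1. Minimum distance d = 2.

Enumerate all 2^3 = 8 messages m ∈ F_2^3.
For each, compute codeword c = mG in F_2^8, then tally its weight.
  m = 000 → c = 00000000, weight = 0.
  m = 100 → c = 01101110, weight = 5.
  m = 010 → c = 00100110, weight = 3.
  m = 110 → c = 01001000, weight = 2.
  m = 001 → c = 01010100, weight = 3.
  m = 101 → c = 00111010, weight = 4.
  m = 011 → c = 01110010, weight = 4.
  m = 111 → c = 00011100, weight = 3.
Tally weights:
  weight 0: 1 codewords.
  weight 2: 1 codewords.
  weight 3: 3 codewords.
  weight 4: 2 codewords.
  weight 5: 1 codewords.
Minimum distance d = smallest w > 0 with A_w > 0 = 2.
Sanity: Σ A_w = 8 = 2^3 = 8 ✓.


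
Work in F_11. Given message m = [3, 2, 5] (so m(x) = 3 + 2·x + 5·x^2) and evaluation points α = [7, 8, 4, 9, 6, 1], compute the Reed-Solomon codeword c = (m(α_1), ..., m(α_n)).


c = [9, 9, 3, 8, 8, 10]

Message polynomial: m(x) = 3 + 2·x + 5·x^2 (mod 11).
For each evaluation point α_i, compute m(α_i) mod 11:
  α_1 = 7: Horner steps 5 → 4 → 9, so m(7) = 9.
  α_2 = 8: Horner steps 5 → 9 → 9, so m(8) = 9.
  α_3 = 4: Horner steps 5 → 0 → 3, so m(4) = 3.
  α_4 = 9: Horner steps 5 → 3 → 8, so m(9) = 8.
  α_5 = 6: Horner steps 5 → 10 → 8, so m(6) = 8.
  α_6 = 1: Horner steps 5 → 7 → 10, so m(1) = 10.
Codeword c = [9, 9, 3, 8, 8, 10] ∈ F_11^6.


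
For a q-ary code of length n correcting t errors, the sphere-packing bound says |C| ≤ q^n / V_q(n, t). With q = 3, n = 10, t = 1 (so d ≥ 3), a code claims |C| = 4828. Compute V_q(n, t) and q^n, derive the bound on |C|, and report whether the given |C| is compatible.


V_q(n, t) = 21, q^n = 59049, Hamming bound = 2811, |C| = 4828 > bound (violated).

Step 1: Compute V_q(n, t) = Σ_{j=0}^1 C(n, j) (q−1)^j.
  j = 0: C(10,0)·(2)^0 = 1·1 = 1.
  j = 1: C(10,1)·(2)^1 = 10·2 = 20.
  V_q(n, t) = 1 + 20 = 21.
Step 2: q^n = 3^10 = 59049.
Step 3: Hamming bound ⌊q^n / V_q(n,t)⌋ = ⌊59049/21⌋ = 2811.
Step 4: Compare |C| = 4828 to 2811: violated.
The claimed |C| lies above the Hamming bound, so no 3-ary code of length 10 with d ≥ 3 can have 4828 codewords.


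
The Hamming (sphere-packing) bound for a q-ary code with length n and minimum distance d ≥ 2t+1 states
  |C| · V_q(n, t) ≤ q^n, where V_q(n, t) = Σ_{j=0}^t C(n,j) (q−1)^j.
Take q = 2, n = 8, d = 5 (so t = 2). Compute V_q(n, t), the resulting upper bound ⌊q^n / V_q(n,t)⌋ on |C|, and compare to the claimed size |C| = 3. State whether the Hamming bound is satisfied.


V_q(n, t) = 37, q^n = 256, Hamming bound = 6, |C| = 3 ≤ bound (satisfied).

Step 1: Compute V_q(n, t) = Σ_{j=0}^2 C(n, j) (q−1)^j.
  j = 0: C(8,0)·(1)^0 = 1·1 = 1.
  j = 1: C(8,1)·(1)^1 = 8·1 = 8.
  j = 2: C(8,2)·(1)^2 = 28·1 = 28.
  V_q(n, t) = 1 + 8 + 28 = 37.
Step 2: q^n = 2^8 = 256.
Step 3: Hamming bound ⌊q^n / V_q(n,t)⌋ = ⌊256/37⌋ = 6.
Step 4: Compare |C| = 3 to 6: satisfied.
The claimed |C| lies below the Hamming bound.


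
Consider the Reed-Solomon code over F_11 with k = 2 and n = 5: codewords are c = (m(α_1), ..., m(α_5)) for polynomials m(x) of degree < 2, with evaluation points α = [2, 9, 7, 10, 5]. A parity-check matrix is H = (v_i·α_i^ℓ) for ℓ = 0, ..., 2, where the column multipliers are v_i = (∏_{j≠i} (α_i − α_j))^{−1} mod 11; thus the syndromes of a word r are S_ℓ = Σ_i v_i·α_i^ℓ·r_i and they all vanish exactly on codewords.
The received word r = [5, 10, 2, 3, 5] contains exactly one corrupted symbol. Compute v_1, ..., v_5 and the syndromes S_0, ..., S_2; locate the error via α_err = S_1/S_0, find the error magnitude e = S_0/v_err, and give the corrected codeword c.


S = (3, 6, 1), error at position 1, error magnitude e = 1, c = [4, 10, 2, 3, 5].

Step 1: column multipliers v_i = (∏_{j≠i}(α_i − α_j))^{−1} mod 11.
  i = 1 (α = 2): (2−9)(2−7)(2−10)(2−5) = (−7)·(−5)·(−8)·(−3) = 840 ≡ 4, so v_1 = 4^{−1} = 3 (mod 11).
  i = 2 (α = 9): (9−2)(9−7)(9−10)(9−5) = 7·2·(−1)·4 = −56 ≡ 10, so v_2 = 10^{−1} = 10 (mod 11).
  i = 3 (α = 7): (7−2)(7−9)(7−10)(7−5) = 5·(−2)·(−3)·2 = 60 ≡ 5, so v_3 = 5^{−1} = 9 (mod 11).
  i = 4 (α = 10): (10−2)(10−9)(10−7)(10−5) = 8·1·3·5 = 120 ≡ 10, so v_4 = 10^{−1} = 10 (mod 11).
  i = 5 (α = 5): (5−2)(5−9)(5−7)(5−10) = 3·(−4)·(−2)·(−5) = −120 ≡ 1, so v_5 = 1^{−1} = 1 (mod 11).
  v = [3, 10, 9, 10, 1].
Step 2: syndromes of r = [5, 10, 2, 3, 5] (all sums mod 11).
  S_0 = Σ v_i r_i = 3·5 + 10·10 + 9·2 + 10·3 + 1·5 = 168 ≡ 3.
  S_1 = Σ v_i α_i r_i = 3·2·5 + 10·9·10 + 9·7·2 + 10·10·3 + 1·5·5 = 1381 ≡ 6.
  α_i^2 mod 11 = [4, 4, 5, 1, 3].
  S_2 = Σ v_i α_i^2 r_i = 3·4·5 + 10·4·10 + 9·5·2 + 10·1·3 + 1·3·5 = 595 ≡ 1.
  S = (3, 6, 1) ≠ 0, so r is not a codeword (an error is present).
Step 3: locate the error. For a single error e at position i, S_ℓ = v_i·e·α_i^ℓ, so α_err = S_1/S_0.
  S_0^{−1} = 3^{−1} = 4 (mod 11), so α_err = 6·4 = 24 ≡ 2 = α_1. Error position i = 1.
  Consistency check: S_2/S_1 = 1·2 = 2 ≡ 2 = α_err ✓ (single-error assumption holds).
Step 4: error magnitude e = S_0/v_1 = S_0·∏_{j≠1}(α_1 − α_j) = 3·4 = 12 ≡ 1 (mod 11).
Step 5: correct position 1: c_1 = r_1 − e = 5 − 1 ≡ 4 (mod 11). Hence c = [4, 10, 2, 3, 5].
  Check: interpolating c through the α_i gives m(x) = 7 + 4·x (degree < 2) with m(α_i) = c_i for every i, so c is indeed a codeword.


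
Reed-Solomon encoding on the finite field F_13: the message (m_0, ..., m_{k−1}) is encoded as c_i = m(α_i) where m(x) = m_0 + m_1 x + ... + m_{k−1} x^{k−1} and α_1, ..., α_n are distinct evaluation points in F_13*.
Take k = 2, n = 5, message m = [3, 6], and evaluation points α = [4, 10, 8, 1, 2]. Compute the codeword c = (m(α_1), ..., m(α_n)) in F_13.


c = [1, 11, 12, 9, 2]

Message polynomial: m(x) = 3 + 6·x (mod 13).
For each evaluation point α_i, compute m(α_i) mod 13:
  α_1 = 4: Horner steps 6 → 1, so m(4) = 1.
  α_2 = 10: Horner steps 6 → 11, so m(10) = 11.
  α_3 = 8: Horner steps 6 → 12, so m(8) = 12.
  α_4 = 1: Horner steps 6 → 9, so m(1) = 9.
  α_5 = 2: Horner steps 6 → 2, so m(2) = 2.
Codeword c = [1, 11, 12, 9, 2] ∈ F_13^5.


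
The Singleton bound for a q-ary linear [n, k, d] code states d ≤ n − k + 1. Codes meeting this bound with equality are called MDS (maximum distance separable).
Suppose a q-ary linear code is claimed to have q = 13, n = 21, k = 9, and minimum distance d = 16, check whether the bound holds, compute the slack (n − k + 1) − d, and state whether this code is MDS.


Singleton RHS = n − k + 1 = 13, slack = -3, bound violated (no such code; not MDS).

Singleton bound: d ≤ n − k + 1.
Here n = 21, k = 9, so n − k + 1 = 13.
Given d = 16, check d ≤ 13: NO.
Slack = (n − k + 1) − d = -3.
The slack is negative: d = 16 exceeds n − k + 1 = 13 by 3, so the Singleton bound is violated and no linear [21, 9, 16]_13 code can exist. In particular it is not MDS (MDS requires d = n − k + 1 exactly).
Description: the claimed parameters are [21, 9, 16]_13; such a code would be impossible (violates the Singleton bound).


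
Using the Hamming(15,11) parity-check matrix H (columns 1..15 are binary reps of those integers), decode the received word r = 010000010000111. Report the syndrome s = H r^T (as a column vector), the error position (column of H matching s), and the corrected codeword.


s = (0, 1, 1, 0)^T, error position = 6, corrected codeword c = 010001010000111

Compute s = H r^T mod 2 one row at a time:
  s_1 = 1 + 0 + 0 + 0 + 0 + 1 + 1 + 1 = 4 ≡ 0 (mod 2).
  s_2 = 0 + 0 + 0 + 0 + 0 + 1 + 1 + 1 = 3 ≡ 1 (mod 2).
  s_3 = 1 + 0 + 0 + 0 + 0 + 0 + 1 + 1 = 3 ≡ 1 (mod 2).
  s_4 = 0 + 0 + 0 + 0 + 0 + 0 + 1 + 1 = 2 ≡ 0 (mod 2).
s = (0, 1, 1, 0)^T — this equals column 6 of H (binary 0110), so error is at position 6.
Correct: flip bit 6 of r = 010000010000111 to get c = 010001010000111.


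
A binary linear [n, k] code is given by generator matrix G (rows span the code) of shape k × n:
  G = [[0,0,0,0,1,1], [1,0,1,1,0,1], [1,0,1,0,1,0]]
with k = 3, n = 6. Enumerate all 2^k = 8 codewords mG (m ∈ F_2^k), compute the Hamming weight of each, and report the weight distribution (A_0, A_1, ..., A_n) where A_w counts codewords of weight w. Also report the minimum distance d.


Weight distribution: A_0 = 1, A_1 = 1, A_2 = 1, A_3 = 3, A_4 = 2. Minimum distance d = 1.

Enumerate all 2^3 = 8 messages m ∈ F_2^3.
For each, compute codeword c = mG in F_2^6, then tally its weight.
  m = 000 → c = 000000, weight = 0.
  m = 100 → c = 000011, weight = 2.
  m = 010 → c = 101101, weight = 4.
  m = 110 → c = 101110, weight = 4.
  m = 001 → c = 101010, weight = 3.
  m = 101 → c = 101001, weight = 3.
  m = 011 → c = 000111, weight = 3.
  m = 111 → c = 000100, weight = 1.
Tally weights:
  weight 0: 1 codewords.
  weight 1: 1 codewords.
  weight 2: 1 codewords.
  weight 3: 3 codewords.
  weight 4: 2 codewords.
Minimum distance d = smallest w > 0 with A_w > 0 = 1.
Sanity: Σ A_w = 8 = 2^3 = 8 ✓.


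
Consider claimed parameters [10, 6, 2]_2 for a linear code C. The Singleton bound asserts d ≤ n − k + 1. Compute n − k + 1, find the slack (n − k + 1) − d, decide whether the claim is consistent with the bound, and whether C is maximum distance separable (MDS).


Singleton RHS = n − k + 1 = 5, slack = 3, bound satisfied, not MDS.

Singleton bound: d ≤ n − k + 1.
Here n = 10, k = 6, so n − k + 1 = 5.
Given d = 2, check d ≤ 5: YES.
Slack = (n − k + 1) − d = 3.
The code is NOT MDS (slack = 3 > 0).
Description: the claimed parameters are [10, 6, 2]_2; such a code would be non-MDS.


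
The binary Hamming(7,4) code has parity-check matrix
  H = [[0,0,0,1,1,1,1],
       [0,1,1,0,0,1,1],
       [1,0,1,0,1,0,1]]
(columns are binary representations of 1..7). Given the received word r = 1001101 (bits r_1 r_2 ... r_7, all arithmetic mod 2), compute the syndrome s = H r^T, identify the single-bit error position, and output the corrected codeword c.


s = (1, 1, 1)^T, error position = 7, corrected codeword c = 1001100

Compute s = H r^T mod 2 one row at a time:
  s_1 = 1 + 1 + 0 + 1 = 3 ≡ 1 (mod 2).
  s_2 = 0 + 0 + 0 + 1 = 1 ≡ 1 (mod 2).
  s_3 = 1 + 0 + 1 + 1 = 3 ≡ 1 (mod 2).
s = (1, 1, 1)^T — this equals column 7 of H (binary 111), so error is at position 7.
Correct: flip bit 7 of r = 1001101 to get c = 1001100.


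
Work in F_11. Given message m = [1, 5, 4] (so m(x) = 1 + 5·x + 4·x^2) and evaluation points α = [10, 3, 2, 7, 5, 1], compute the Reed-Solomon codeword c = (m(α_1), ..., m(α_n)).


c = [0, 8, 5, 1, 5, 10]

Message polynomial: m(x) = 1 + 5·x + 4·x^2 (mod 11).
For each evaluation point α_i, compute m(α_i) mod 11:
  α_1 = 10: Horner steps 4 → 1 → 0, so m(10) = 0.
  α_2 = 3: Horner steps 4 → 6 → 8, so m(3) = 8.
  α_3 = 2: Horner steps 4 → 2 → 5, so m(2) = 5.
  α_4 = 7: Horner steps 4 → 0 → 1, so m(7) = 1.
  α_5 = 5: Horner steps 4 → 3 → 5, so m(5) = 5.
  α_6 = 1: Horner steps 4 → 9 → 10, so m(1) = 10.
Codeword c = [0, 8, 5, 1, 5, 10] ∈ F_11^6.


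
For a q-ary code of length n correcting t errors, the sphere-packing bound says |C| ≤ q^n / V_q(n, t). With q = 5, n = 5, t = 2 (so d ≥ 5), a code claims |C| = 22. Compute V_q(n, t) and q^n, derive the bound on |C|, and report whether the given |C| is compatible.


V_q(n, t) = 181, q^n = 3125, Hamming bound = 17, |C| = 22 > bound (violated).

Step 1: Compute V_q(n, t) = Σ_{j=0}^2 C(n, j) (q−1)^j.
  j = 0: C(5,0)·(4)^0 = 1·1 = 1.
  j = 1: C(5,1)·(4)^1 = 5·4 = 20.
  j = 2: C(5,2)·(4)^2 = 10·16 = 160.
  V_q(n, t) = 1 + 20 + 160 = 181.
Step 2: q^n = 5^5 = 3125.
Step 3: Hamming bound ⌊q^n / V_q(n,t)⌋ = ⌊3125/181⌋ = 17.
Step 4: Compare |C| = 22 to 17: violated.
The claimed |C| lies above the Hamming bound, so no 5-ary code of length 5 with d ≥ 5 can have 22 codewords.


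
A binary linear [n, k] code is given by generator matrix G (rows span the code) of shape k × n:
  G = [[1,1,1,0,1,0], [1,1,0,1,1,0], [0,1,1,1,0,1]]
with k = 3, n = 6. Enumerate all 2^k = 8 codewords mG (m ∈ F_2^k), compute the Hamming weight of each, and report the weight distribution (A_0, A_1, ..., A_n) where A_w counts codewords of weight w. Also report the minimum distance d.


Weight distribution: A_0 = 1, A_2 = 2, A_4 = 5. Minimum distance d = 2.

Enumerate all 2^3 = 8 messages m ∈ F_2^3.
For each, compute codeword c = mG in F_2^6, then tally its weight.
  m = 000 → c = 000000, weight = 0.
  m = 100 → c = 111010, weight = 4.
  m = 010 → c = 110110, weight = 4.
  m = 110 → c = 001100, weight = 2.
  m = 001 → c = 011101, weight = 4.
  m = 101 → c = 100111, weight = 4.
  m = 011 → c = 101011, weight = 4.
  m = 111 → c = 010001, weight = 2.
Tally weights:
  weight 0: 1 codewords.
  weight 2: 2 codewords.
  weight 4: 5 codewords.
Minimum distance d = smallest w > 0 with A_w > 0 = 2.
Sanity: Σ A_w = 8 = 2^3 = 8 ✓.


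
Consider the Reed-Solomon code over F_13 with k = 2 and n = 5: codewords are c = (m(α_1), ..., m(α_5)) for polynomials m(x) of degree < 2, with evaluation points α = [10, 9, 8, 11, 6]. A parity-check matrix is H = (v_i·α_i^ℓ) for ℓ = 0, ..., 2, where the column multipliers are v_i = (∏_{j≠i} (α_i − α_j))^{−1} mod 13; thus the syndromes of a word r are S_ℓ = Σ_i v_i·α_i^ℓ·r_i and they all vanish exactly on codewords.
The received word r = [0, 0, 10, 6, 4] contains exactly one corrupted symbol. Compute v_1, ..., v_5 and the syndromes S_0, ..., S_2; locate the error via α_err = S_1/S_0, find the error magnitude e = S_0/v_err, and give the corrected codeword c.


S = (2, 7, 5), error at position 1, error magnitude e = 10, c = [3, 0, 10, 6, 4].

Step 1: column multipliers v_i = (∏_{j≠i}(α_i − α_j))^{−1} mod 13.
  i = 1 (α = 10): (10−9)(10−8)(10−11)(10−6) = 1·2·(−1)·4 = −8 ≡ 5, so v_1 = 5^{−1} = 8 (mod 13).
  i = 2 (α = 9): (9−10)(9−8)(9−11)(9−6) = (−1)·1·(−2)·3 = 6 ≡ 6, so v_2 = 6^{−1} = 11 (mod 13).
  i = 3 (α = 8): (8−10)(8−9)(8−11)(8−6) = (−2)·(−1)·(−3)·2 = −12 ≡ 1, so v_3 = 1^{−1} = 1 (mod 13).
  i = 4 (α = 11): (11−10)(11−9)(11−8)(11−6) = 1·2·3·5 = 30 ≡ 4, so v_4 = 4^{−1} = 10 (mod 13).
  i = 5 (α = 6): (6−10)(6−9)(6−8)(6−11) = (−4)·(−3)·(−2)·(−5) = 120 ≡ 3, so v_5 = 3^{−1} = 9 (mod 13).
  v = [8, 11, 1, 10, 9].
Step 2: syndromes of r = [0, 0, 10, 6, 4] (all sums mod 13).
  S_0 = Σ v_i r_i = 8·0 + 11·0 + 1·10 + 10·6 + 9·4 = 106 ≡ 2.
  S_1 = Σ v_i α_i r_i = 8·10·0 + 11·9·0 + 1·8·10 + 10·11·6 + 9·6·4 = 956 ≡ 7.
  α_i^2 mod 13 = [9, 3, 12, 4, 10].
  S_2 = Σ v_i α_i^2 r_i = 8·9·0 + 11·3·0 + 1·12·10 + 10·4·6 + 9·10·4 = 720 ≡ 5.
  S = (2, 7, 5) ≠ 0, so r is not a codeword (an error is present).
Step 3: locate the error. For a single error e at position i, S_ℓ = v_i·e·α_i^ℓ, so α_err = S_1/S_0.
  S_0^{−1} = 2^{−1} = 7 (mod 13), so α_err = 7·7 = 49 ≡ 10 = α_1. Error position i = 1.
  Consistency check: S_2/S_1 = 5·2 = 10 ≡ 10 = α_err ✓ (single-error assumption holds).
Step 4: error magnitude e = S_0/v_1 = S_0·∏_{j≠1}(α_1 − α_j) = 2·5 = 10 ≡ 10 (mod 13).
Step 5: correct position 1: c_1 = r_1 − e = 0 − 10 ≡ 3 (mod 13). Hence c = [3, 0, 10, 6, 4].
  Check: interpolating c through the α_i gives m(x) = 12 + 3·x (degree < 2) with m(α_i) = c_i for every i, so c is indeed a codeword.


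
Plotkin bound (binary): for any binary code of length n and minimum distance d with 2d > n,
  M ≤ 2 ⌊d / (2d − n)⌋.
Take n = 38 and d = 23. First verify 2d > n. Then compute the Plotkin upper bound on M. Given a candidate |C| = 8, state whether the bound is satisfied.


Plotkin bound M ≤ 4; given |C| = 8 > bound (violated).

Check applicability: 2d = 46, n = 38.
2d − n = 8 > 0, so Plotkin applies.
Compute d/(2d−n) = 23/8 ≈ 2.8750.
⌊d/(2d−n)⌋ = 2.
Plotkin bound: M ≤ 2·2 = 4.
Given |C| = 8, check: VIOLATED.
This |C| is above the Plotkin bound, so no binary code with n = 38, d = 23 and 8 codewords exists.


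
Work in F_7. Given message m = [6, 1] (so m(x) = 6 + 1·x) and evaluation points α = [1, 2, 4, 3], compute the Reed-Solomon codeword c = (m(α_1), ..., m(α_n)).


c = [0, 1, 3, 2]

Message polynomial: m(x) = 6 + 1·x (mod 7).
For each evaluation point α_i, compute m(α_i) mod 7:
  α_1 = 1: Horner steps 1 → 0, so m(1) = 0.
  α_2 = 2: Horner steps 1 → 1, so m(2) = 1.
  α_3 = 4: Horner steps 1 → 3, so m(4) = 3.
  α_4 = 3: Horner steps 1 → 2, so m(3) = 2.
Codeword c = [0, 1, 3, 2] ∈ F_7^4.


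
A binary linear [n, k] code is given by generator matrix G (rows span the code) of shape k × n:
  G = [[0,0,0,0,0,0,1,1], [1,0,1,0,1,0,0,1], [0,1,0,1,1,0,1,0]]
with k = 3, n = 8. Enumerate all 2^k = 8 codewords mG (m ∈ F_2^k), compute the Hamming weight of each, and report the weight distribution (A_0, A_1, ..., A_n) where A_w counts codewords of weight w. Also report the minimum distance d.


Weight distribution: A_0 = 1, A_2 = 1, A_4 = 5, A_6 = 1. Minimum distance d = 2.

Enumerate all 2^3 = 8 messages m ∈ F_2^3.
For each, compute codeword c = mG in F_2^8, then tally its weight.
  m = 000 → c = 00000000, weight = 0.
  m = 100 → c = 00000011, weight = 2.
  m = 010 → c = 10101001, weight = 4.
  m = 110 → c = 10101010, weight = 4.
  m = 001 → c = 01011010, weight = 4.
  m = 101 → c = 01011001, weight = 4.
  m = 011 → c = 11110011, weight = 6.
  m = 111 → c = 11110000, weight = 4.
Tally weights:
  weight 0: 1 codewords.
  weight 2: 1 codewords.
  weight 4: 5 codewords.
  weight 6: 1 codewords.
Minimum distance d = smallest w > 0 with A_w > 0 = 2.
Sanity: Σ A_w = 8 = 2^3 = 8 ✓.


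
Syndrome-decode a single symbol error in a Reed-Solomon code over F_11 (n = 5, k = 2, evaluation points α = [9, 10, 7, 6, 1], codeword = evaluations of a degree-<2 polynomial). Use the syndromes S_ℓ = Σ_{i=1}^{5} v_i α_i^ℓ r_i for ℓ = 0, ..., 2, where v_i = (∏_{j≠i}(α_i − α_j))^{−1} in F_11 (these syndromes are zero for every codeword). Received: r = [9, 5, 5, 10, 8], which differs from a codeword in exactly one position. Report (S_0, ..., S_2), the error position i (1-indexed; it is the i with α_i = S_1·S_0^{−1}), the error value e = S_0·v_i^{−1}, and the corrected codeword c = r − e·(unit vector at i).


S = (7, 5, 2), error at position 3, error magnitude e = 10, c = [9, 5, 6, 10, 8].

Step 1: column multipliers v_i = (∏_{j≠i}(α_i − α_j))^{−1} mod 11.
  i = 1 (α = 9): (9−10)(9−7)(9−6)(9−1) = (−1)·2·3·8 = −48 ≡ 7, so v_1 = 7^{−1} = 8 (mod 11).
  i = 2 (α = 10): (10−9)(10−7)(10−6)(10−1) = 1·3·4·9 = 108 ≡ 9, so v_2 = 9^{−1} = 5 (mod 11).
  i = 3 (α = 7): (7−9)(7−10)(7−6)(7−1) = (−2)·(−3)·1·6 = 36 ≡ 3, so v_3 = 3^{−1} = 4 (mod 11).
  i = 4 (α = 6): (6−9)(6−10)(6−7)(6−1) = (−3)·(−4)·(−1)·5 = −60 ≡ 6, so v_4 = 6^{−1} = 2 (mod 11).
  i = 5 (α = 1): (1−9)(1−10)(1−7)(1−6) = (−8)·(−9)·(−6)·(−5) = 2160 ≡ 4, so v_5 = 4^{−1} = 3 (mod 11).
  v = [8, 5, 4, 2, 3].
Step 2: syndromes of r = [9, 5, 5, 10, 8] (all sums mod 11).
  S_0 = Σ v_i r_i = 8·9 + 5·5 + 4·5 + 2·10 + 3·8 = 161 ≡ 7.
  S_1 = Σ v_i α_i r_i = 8·9·9 + 5·10·5 + 4·7·5 + 2·6·10 + 3·1·8 = 1182 ≡ 5.
  α_i^2 mod 11 = [4, 1, 5, 3, 1].
  S_2 = Σ v_i α_i^2 r_i = 8·4·9 + 5·1·5 + 4·5·5 + 2·3·10 + 3·1·8 = 497 ≡ 2.
  S = (7, 5, 2) ≠ 0, so r is not a codeword (an error is present).
Step 3: locate the error. For a single error e at position i, S_ℓ = v_i·e·α_i^ℓ, so α_err = S_1/S_0.
  S_0^{−1} = 7^{−1} = 8 (mod 11), so α_err = 5·8 = 40 ≡ 7 = α_3. Error position i = 3.
  Consistency check: S_2/S_1 = 2·9 = 18 ≡ 7 = α_err ✓ (single-error assumption holds).
Step 4: error magnitude e = S_0/v_3 = S_0·∏_{j≠3}(α_3 − α_j) = 7·3 = 21 ≡ 10 (mod 11).
Step 5: correct position 3: c_3 = r_3 − e = 5 − 10 ≡ 6 (mod 11). Hence c = [9, 5, 6, 10, 8].
  Check: interpolating c through the α_i gives m(x) = 1 + 7·x (degree < 2) with m(α_i) = c_i for every i, so c is indeed a codeword.


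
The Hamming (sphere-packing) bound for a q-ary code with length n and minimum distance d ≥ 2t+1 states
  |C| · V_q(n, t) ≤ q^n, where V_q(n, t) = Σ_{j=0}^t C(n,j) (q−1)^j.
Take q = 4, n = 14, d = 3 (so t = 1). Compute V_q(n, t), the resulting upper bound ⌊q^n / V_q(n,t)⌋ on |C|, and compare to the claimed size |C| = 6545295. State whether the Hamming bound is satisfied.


V_q(n, t) = 43, q^n = 268435456, Hamming bound = 6242685, |C| = 6545295 > bound (violated).

Step 1: Compute V_q(n, t) = Σ_{j=0}^1 C(n, j) (q−1)^j.
  j = 0: C(14,0)·(3)^0 = 1·1 = 1.
  j = 1: C(14,1)·(3)^1 = 14·3 = 42.
  V_q(n, t) = 1 + 42 = 43.
Step 2: q^n = 4^14 = 268435456.
Step 3: Hamming bound ⌊q^n / V_q(n,t)⌋ = ⌊268435456/43⌋ = 6242685.
Step 4: Compare |C| = 6545295 to 6242685: violated.
The claimed |C| lies above the Hamming bound, so no 4-ary code of length 14 with d ≥ 3 can have 6545295 codewords.


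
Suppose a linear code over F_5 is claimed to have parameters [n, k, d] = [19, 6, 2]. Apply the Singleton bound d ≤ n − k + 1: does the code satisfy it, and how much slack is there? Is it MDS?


Singleton RHS = n − k + 1 = 14, slack = 12, bound satisfied, not MDS.

Singleton bound: d ≤ n − k + 1.
Here n = 19, k = 6, so n − k + 1 = 14.
Given d = 2, check d ≤ 14: YES.
Slack = (n − k + 1) − d = 12.
The code is NOT MDS (slack = 12 > 0).
Description: the claimed parameters are [19, 6, 2]_5; such a code would be non-MDS.


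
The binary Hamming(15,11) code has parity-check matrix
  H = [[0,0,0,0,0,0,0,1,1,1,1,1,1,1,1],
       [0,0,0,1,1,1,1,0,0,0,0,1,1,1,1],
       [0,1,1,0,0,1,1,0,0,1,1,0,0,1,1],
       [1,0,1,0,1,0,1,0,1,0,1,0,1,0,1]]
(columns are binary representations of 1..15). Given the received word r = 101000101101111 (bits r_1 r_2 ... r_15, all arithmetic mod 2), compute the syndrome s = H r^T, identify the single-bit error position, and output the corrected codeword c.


s = (0, 1, 1, 0)^T, error position = 6, corrected codeword c = 101001101101111

Compute s = H r^T mod 2 one row at a time:
  s_1 = 0 + 1 + 1 + 0 + 1 + 1 + 1 + 1 = 6 ≡ 0 (mod 2).
  s_2 = 0 + 0 + 0 + 1 + 1 + 1 + 1 + 1 = 5 ≡ 1 (mod 2).
  s_3 = 0 + 1 + 0 + 1 + 1 + 0 + 1 + 1 = 5 ≡ 1 (mod 2).
  s_4 = 1 + 1 + 0 + 1 + 1 + 0 + 1 + 1 = 6 ≡ 0 (mod 2).
s = (0, 1, 1, 0)^T — this equals column 6 of H (binary 0110), so error is at position 6.
Correct: flip bit 6 of r = 101000101101111 to get c = 101001101101111.


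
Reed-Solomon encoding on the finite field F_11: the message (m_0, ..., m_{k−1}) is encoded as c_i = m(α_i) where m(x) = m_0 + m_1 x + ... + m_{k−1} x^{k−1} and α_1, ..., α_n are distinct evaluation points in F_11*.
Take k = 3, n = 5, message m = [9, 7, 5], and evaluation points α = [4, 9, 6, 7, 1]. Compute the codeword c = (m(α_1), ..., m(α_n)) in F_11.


c = [7, 4, 0, 6, 10]

Message polynomial: m(x) = 9 + 7·x + 5·x^2 (mod 11).
For each evaluation point α_i, compute m(α_i) mod 11:
  α_1 = 4: Horner steps 5 → 5 → 7, so m(4) = 7.
  α_2 = 9: Horner steps 5 → 8 → 4, so m(9) = 4.
  α_3 = 6: Horner steps 5 → 4 → 0, so m(6) = 0.
  α_4 = 7: Horner steps 5 → 9 → 6, so m(7) = 6.
  α_5 = 1: Horner steps 5 → 1 → 10, so m(1) = 10.
Codeword c = [7, 4, 0, 6, 10] ∈ F_11^5.


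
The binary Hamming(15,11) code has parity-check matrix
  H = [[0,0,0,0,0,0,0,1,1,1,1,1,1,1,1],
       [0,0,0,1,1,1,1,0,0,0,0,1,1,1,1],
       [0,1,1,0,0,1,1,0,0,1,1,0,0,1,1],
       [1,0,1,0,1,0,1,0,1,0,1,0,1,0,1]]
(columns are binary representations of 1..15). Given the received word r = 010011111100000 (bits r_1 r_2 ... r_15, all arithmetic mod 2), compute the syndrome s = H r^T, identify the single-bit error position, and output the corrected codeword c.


s = (1, 1, 0, 1)^T, error position = 13, corrected codeword c = 010011111100100

Compute s = H r^T mod 2 one row at a time:
  s_1 = 1 + 1 + 1 + 0 + 0 + 0 + 0 + 0 = 3 ≡ 1 (mod 2).
  s_2 = 0 + 1 + 1 + 1 + 0 + 0 + 0 + 0 = 3 ≡ 1 (mod 2).
  s_3 = 1 + 0 + 1 + 1 + 1 + 0 + 0 + 0 = 4 ≡ 0 (mod 2).
  s_4 = 0 + 0 + 1 + 1 + 1 + 0 + 0 + 0 = 3 ≡ 1 (mod 2).
s = (1, 1, 0, 1)^T — this equals column 13 of H (binary 1101), so error is at position 13.
Correct: flip bit 13 of r = 010011111100000 to get c = 010011111100100.


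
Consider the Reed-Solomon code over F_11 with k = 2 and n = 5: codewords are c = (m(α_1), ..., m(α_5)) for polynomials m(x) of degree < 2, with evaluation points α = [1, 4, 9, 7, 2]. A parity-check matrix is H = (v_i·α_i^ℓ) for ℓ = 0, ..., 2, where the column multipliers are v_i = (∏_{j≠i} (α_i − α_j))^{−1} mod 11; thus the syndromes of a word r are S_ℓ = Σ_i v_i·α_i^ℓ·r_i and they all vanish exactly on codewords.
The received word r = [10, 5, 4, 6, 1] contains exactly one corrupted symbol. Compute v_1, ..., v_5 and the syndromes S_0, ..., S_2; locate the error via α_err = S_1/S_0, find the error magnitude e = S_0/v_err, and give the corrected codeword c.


S = (4, 6, 9), error at position 4, error magnitude e = 6, c = [10, 5, 4, 0, 1].

Step 1: column multipliers v_i = (∏_{j≠i}(α_i − α_j))^{−1} mod 11.
  i = 1 (α = 1): (1−4)(1−9)(1−7)(1−2) = (−3)·(−8)·(−6)·(−1) = 144 ≡ 1, so v_1 = 1^{−1} = 1 (mod 11).
  i = 2 (α = 4): (4−1)(4−9)(4−7)(4−2) = 3·(−5)·(−3)·2 = 90 ≡ 2, so v_2 = 2^{−1} = 6 (mod 11).
  i = 3 (α = 9): (9−1)(9−4)(9−7)(9−2) = 8·5·2·7 = 560 ≡ 10, so v_3 = 10^{−1} = 10 (mod 11).
  i = 4 (α = 7): (7−1)(7−4)(7−9)(7−2) = 6·3·(−2)·5 = −180 ≡ 7, so v_4 = 7^{−1} = 8 (mod 11).
  i = 5 (α = 2): (2−1)(2−4)(2−9)(2−7) = 1·(−2)·(−7)·(−5) = −70 ≡ 7, so v_5 = 7^{−1} = 8 (mod 11).
  v = [1, 6, 10, 8, 8].
Step 2: syndromes of r = [10, 5, 4, 6, 1] (all sums mod 11).
  S_0 = Σ v_i r_i = 1·10 + 6·5 + 10·4 + 8·6 + 8·1 = 136 ≡ 4.
  S_1 = Σ v_i α_i r_i = 1·1·10 + 6·4·5 + 10·9·4 + 8·7·6 + 8·2·1 = 842 ≡ 6.
  α_i^2 mod 11 = [1, 5, 4, 5, 4].
  S_2 = Σ v_i α_i^2 r_i = 1·1·10 + 6·5·5 + 10·4·4 + 8·5·6 + 8·4·1 = 592 ≡ 9.
  S = (4, 6, 9) ≠ 0, so r is not a codeword (an error is present).
Step 3: locate the error. For a single error e at position i, S_ℓ = v_i·e·α_i^ℓ, so α_err = S_1/S_0.
  S_0^{−1} = 4^{−1} = 3 (mod 11), so α_err = 6·3 = 18 ≡ 7 = α_4. Error position i = 4.
  Consistency check: S_2/S_1 = 9·2 = 18 ≡ 7 = α_err ✓ (single-error assumption holds).
Step 4: error magnitude e = S_0/v_4 = S_0·∏_{j≠4}(α_4 − α_j) = 4·7 = 28 ≡ 6 (mod 11).
Step 5: correct position 4: c_4 = r_4 − e = 6 − 6 ≡ 0 (mod 11). Hence c = [10, 5, 4, 0, 1].
  Check: interpolating c through the α_i gives m(x) = 8 + 2·x (degree < 2) with m(α_i) = c_i for every i, so c is indeed a codeword.


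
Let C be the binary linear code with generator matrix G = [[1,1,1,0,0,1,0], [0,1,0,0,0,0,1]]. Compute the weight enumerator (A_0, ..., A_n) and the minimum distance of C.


Weight distribution: A_0 = 1, A_2 = 1, A_4 = 2. Minimum distance d = 2.

Enumerate all 2^2 = 4 messages m ∈ F_2^2.
For each, compute codeword c = mG in F_2^7, then tally its weight.
  m = 00 → c = 0000000, weight = 0.
  m = 10 → c = 1110010, weight = 4.
  m = 01 → c = 0100001, weight = 2.
  m = 11 → c = 1010011, weight = 4.
Tally weights:
  weight 0: 1 codewords.
  weight 2: 1 codewords.
  weight 4: 2 codewords.
Minimum distance d = smallest w > 0 with A_w > 0 = 2.
Sanity: Σ A_w = 4 = 2^2 = 4 ✓.


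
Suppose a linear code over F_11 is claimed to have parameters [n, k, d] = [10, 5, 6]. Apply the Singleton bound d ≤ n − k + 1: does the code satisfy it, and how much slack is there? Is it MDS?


Singleton RHS = n − k + 1 = 6, slack = 0, bound satisfied, MDS.

Singleton bound: d ≤ n − k + 1.
Here n = 10, k = 5, so n − k + 1 = 6.
Given d = 6, check d ≤ 6: YES.
Slack = (n − k + 1) − d = 0.
The code is MDS (slack = 0).
Description: the claimed parameters are [10, 5, 6]_11; such a code would be MDS (meets Singleton bound).


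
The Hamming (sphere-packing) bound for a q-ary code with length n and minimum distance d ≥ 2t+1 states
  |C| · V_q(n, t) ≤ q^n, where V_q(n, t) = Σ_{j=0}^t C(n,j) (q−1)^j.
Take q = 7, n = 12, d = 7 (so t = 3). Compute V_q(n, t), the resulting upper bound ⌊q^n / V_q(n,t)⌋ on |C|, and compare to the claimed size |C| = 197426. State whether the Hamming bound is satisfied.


V_q(n, t) = 49969, q^n = 13841287201, Hamming bound = 276997, |C| = 197426 ≤ bound (satisfied).

Step 1: Compute V_q(n, t) = Σ_{j=0}^3 C(n, j) (q−1)^j.
  j = 0: C(12,0)·(6)^0 = 1·1 = 1.
  j = 1: C(12,1)·(6)^1 = 12·6 = 72.
  j = 2: C(12,2)·(6)^2 = 66·36 = 2376.
  j = 3: C(12,3)·(6)^3 = 220·216 = 47520.
  V_q(n, t) = 1 + 72 + 2376 + 47520 = 49969.
Step 2: q^n = 7^12 = 13841287201.
Step 3: Hamming bound ⌊q^n / V_q(n,t)⌋ = ⌊13841287201/49969⌋ = 276997.
Step 4: Compare |C| = 197426 to 276997: satisfied.
The claimed |C| lies below the Hamming bound.
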